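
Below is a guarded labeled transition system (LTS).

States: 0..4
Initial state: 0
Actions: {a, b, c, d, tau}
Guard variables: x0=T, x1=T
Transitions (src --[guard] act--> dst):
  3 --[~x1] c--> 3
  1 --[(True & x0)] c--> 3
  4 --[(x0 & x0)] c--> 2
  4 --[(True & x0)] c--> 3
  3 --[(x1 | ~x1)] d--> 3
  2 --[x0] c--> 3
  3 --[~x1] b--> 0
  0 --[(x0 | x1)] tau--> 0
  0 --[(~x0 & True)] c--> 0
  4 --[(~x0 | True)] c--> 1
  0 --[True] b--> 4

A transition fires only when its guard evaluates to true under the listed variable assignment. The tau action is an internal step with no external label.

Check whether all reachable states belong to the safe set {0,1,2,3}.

Allowed set {0,1,2,3}
R = {0,1,2,3,4}
  0: ✓
  1: ✓
  2: ✓
  3: ✓
  4: VIOLATES
reach 4 via b — violates

Answer: INVARIANT VIOLATED at state 4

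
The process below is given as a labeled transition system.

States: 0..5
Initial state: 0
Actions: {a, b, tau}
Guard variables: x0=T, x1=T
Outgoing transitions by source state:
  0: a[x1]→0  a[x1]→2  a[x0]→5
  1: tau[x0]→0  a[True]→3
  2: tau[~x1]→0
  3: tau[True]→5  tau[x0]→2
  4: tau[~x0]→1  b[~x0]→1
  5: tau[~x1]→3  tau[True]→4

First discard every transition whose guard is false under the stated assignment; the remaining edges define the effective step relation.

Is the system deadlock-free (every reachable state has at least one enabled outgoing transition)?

Answer: DEADLOCK at state 2

Analysis:
Reachable = {0,2,4,5}
  0: a→0  a→2  a→5  [deg 3]
  2: ∅  [no exit]
  4: ∅  [no exit]
  5: tau→4  [deg 1]
Path to 2: a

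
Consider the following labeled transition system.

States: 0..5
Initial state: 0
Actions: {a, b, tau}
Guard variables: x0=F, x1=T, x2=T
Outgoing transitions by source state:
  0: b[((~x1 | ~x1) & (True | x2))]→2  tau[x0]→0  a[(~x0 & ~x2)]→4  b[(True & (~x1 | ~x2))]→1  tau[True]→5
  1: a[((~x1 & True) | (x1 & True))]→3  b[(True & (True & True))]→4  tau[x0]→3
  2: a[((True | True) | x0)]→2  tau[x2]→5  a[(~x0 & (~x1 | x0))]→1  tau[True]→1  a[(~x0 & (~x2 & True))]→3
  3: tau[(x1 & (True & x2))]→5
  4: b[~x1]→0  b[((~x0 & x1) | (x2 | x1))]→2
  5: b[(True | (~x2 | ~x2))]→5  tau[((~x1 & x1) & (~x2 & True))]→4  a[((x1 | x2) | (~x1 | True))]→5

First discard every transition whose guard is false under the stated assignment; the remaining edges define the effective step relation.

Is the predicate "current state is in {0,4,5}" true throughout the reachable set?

Answer: INVARIANT HOLDS

Working:
Inv-set: {0,4,5}
Reachable = {0,5}
  0: ✓
  5: ✓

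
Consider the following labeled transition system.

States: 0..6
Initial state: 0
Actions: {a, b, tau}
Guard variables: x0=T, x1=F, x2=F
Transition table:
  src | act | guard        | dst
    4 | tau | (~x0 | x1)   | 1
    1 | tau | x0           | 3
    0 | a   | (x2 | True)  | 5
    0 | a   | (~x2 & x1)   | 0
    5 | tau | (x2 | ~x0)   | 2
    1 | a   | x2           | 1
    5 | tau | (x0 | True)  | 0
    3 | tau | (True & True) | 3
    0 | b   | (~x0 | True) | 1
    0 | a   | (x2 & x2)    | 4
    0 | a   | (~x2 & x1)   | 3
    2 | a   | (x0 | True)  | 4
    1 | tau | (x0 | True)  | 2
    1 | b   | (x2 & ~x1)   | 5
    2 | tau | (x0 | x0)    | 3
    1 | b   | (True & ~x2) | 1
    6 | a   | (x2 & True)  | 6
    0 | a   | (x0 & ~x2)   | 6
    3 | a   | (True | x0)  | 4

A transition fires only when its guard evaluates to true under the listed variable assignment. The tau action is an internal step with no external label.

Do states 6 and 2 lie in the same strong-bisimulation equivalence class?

Compute ~ classes (split until stable):
  P[0] = {{0,1,2,3,4,5,6}}
  P[1] = {{0},{1},{2,3},{4,6},{5}}
Fixed point at round 2; 5 class(es).
6∈{4,6}, 2∈{2,3}

Answer: NOT BISIMILAR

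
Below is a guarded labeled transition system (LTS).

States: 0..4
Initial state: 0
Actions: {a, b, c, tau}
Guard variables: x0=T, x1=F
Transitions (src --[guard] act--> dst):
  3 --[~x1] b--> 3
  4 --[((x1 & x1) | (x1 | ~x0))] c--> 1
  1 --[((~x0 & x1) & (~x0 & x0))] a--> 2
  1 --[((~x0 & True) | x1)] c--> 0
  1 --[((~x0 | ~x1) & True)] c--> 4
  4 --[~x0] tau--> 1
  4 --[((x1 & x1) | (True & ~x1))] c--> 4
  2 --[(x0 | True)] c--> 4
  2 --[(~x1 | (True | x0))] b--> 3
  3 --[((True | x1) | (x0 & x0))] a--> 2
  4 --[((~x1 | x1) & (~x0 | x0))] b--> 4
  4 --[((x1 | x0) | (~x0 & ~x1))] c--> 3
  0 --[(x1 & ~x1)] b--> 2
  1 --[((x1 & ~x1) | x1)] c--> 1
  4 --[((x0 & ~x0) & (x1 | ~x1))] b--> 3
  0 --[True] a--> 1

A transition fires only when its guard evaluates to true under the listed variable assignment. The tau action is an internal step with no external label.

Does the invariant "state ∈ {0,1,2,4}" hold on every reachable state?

Safe = {0,1,2,4}
R = {0,1,2,3,4}
  0: safe
  1: safe
  2: safe
  3: ✗ unsafe
  4: safe
counterexample path to 3: a·c·c

Answer: INVARIANT VIOLATED at state 3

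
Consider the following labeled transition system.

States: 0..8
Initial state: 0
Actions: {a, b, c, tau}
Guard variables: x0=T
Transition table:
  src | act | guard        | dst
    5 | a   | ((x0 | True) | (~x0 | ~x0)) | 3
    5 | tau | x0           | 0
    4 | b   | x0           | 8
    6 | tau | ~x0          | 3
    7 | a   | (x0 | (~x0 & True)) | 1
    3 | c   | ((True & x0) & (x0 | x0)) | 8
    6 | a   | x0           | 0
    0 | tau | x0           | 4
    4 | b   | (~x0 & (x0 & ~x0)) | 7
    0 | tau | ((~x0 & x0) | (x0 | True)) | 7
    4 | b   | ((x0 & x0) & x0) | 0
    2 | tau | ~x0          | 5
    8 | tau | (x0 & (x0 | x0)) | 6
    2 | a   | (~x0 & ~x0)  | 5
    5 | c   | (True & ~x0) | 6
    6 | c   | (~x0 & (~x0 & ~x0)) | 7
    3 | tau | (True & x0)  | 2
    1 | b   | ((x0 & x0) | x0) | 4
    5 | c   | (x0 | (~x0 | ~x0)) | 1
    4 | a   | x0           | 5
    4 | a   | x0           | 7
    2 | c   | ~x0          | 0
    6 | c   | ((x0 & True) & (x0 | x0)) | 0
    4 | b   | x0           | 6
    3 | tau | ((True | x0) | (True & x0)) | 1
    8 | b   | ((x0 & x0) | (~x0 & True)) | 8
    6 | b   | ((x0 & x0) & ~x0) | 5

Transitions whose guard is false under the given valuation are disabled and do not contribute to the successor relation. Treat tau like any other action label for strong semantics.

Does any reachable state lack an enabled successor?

Reach set: {0,1,2,3,4,5,6,7,8}
  0: tau→4  tau→7  [2 out]
  1: b→4  [1 out]
  2: ∅  [STUCK]
  3: c→8  tau→1  tau→2  [3 out]
  4: a→5  a→7  b→0  b→6  b→8  [5 out]
  5: a→3  c→1  tau→0  [3 out]
  6: a→0  c→0  [2 out]
  7: a→1  [1 out]
  8: b→8  tau→6  [2 out]
witness 2: tau·a·a·tau

Answer: DEADLOCK at state 2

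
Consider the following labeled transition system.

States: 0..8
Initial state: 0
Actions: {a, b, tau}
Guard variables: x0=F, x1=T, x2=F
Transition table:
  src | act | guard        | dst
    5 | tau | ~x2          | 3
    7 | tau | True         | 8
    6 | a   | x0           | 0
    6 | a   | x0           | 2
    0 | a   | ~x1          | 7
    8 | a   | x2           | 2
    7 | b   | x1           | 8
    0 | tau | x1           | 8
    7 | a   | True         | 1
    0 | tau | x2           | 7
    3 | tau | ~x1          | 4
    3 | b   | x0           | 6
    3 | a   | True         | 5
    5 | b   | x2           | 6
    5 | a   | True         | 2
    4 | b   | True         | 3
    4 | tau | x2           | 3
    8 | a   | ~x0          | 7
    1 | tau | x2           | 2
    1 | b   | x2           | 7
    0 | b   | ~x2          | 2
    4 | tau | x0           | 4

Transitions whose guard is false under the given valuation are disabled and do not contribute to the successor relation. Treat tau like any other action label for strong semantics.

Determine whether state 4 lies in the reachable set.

10 transition(s) survive guard evaluation.
L0 = {0}
L1 = {2,8}  cumulative {0,2,8}
L2 = {7}  cumulative {0,2,7,8}
L3 = {1}  cumulative {0,1,2,7,8}
Reachable = {0,1,2,7,8}

Answer: UNREACHABLE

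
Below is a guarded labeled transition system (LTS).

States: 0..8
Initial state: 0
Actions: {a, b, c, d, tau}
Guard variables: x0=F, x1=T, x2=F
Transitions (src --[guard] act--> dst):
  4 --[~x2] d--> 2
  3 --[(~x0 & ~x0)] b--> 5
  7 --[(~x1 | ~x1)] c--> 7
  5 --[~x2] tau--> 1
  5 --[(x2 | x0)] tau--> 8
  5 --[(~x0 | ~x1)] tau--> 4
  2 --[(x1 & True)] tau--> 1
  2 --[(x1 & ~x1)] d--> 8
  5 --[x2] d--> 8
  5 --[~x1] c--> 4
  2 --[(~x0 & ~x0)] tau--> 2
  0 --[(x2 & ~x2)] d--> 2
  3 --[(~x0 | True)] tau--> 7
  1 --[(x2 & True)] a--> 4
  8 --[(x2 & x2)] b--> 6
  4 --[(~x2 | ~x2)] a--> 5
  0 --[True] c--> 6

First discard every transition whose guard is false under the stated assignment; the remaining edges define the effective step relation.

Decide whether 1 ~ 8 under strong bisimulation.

Refine partition for ~:
  π0 = {{0,1,2,3,4,5,6,7,8}}
  π1 = {{0},{1,6,7,8},{2,5},{3},{4}}
  π2 = {{0},{1,6,7,8},{2},{3},{4},{5}}
6 equivalence class(es) (converged in 3)
1∈{1,6,7,8}, 8∈{1,6,7,8}

Answer: BISIMILAR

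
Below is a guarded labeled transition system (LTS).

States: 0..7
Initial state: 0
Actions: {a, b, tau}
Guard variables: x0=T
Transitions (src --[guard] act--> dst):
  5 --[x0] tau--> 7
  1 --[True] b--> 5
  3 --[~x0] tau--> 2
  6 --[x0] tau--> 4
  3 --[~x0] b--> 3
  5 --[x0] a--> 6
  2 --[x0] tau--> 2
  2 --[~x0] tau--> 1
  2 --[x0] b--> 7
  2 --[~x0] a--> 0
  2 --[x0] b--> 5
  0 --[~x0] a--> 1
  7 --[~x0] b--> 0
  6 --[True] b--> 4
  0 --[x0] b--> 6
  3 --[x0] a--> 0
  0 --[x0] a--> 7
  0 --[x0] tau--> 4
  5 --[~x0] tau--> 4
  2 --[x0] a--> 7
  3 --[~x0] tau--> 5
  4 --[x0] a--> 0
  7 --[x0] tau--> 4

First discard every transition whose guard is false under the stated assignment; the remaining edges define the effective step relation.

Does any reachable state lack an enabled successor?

R = {0,4,6,7}
  0: a→7  b→6  tau→4  [3 out]
  4: a→0  [1 out]
  6: b→4  tau→4  [2 out]
  7: tau→4  [1 out]

Answer: DEADLOCK-FREE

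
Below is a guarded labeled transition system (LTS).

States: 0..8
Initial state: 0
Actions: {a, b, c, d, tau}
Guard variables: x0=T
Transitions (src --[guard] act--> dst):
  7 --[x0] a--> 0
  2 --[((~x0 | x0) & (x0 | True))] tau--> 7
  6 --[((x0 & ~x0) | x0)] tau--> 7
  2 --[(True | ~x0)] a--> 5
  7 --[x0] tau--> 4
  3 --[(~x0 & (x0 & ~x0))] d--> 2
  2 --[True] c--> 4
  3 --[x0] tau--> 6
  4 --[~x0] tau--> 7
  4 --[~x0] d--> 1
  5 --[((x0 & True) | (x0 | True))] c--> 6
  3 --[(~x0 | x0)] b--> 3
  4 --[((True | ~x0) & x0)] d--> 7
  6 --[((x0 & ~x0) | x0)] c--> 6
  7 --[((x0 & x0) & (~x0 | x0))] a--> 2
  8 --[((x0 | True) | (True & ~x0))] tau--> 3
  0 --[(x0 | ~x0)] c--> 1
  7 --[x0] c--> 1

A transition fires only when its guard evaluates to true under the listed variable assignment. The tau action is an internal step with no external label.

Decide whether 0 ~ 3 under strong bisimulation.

Refine partition for ~:
  P[0] = {{0,1,2,3,4,5,6,7,8}}
  P[1] = {{0,5},{1},{2,7},{3},{4},{6},{8}}
  P[2] = {{0},{1},{2},{3},{4},{5},{6},{7},{8}}
Fixed point at round 3; 9 class(es).
[0]={0}  [3]={3}

Answer: NOT BISIMILAR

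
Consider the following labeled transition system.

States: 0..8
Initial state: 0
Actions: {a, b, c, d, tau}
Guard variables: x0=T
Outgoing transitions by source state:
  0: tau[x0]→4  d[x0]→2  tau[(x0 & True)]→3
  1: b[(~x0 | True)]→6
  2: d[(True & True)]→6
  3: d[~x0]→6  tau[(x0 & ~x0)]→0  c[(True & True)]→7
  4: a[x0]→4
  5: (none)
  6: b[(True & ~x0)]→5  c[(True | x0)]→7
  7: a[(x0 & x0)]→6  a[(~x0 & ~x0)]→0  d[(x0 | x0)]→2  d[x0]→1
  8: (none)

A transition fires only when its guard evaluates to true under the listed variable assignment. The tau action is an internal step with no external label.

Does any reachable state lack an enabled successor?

Reachable = {0,1,2,3,4,6,7}
  0: d→2  tau→3  tau→4  [3 out]
  1: b→6  [1 out]
  2: d→6  [1 out]
  3: c→7  [1 out]
  4: a→4  [1 out]
  6: c→7  [1 out]
  7: a→6  d→1  d→2  [3 out]

Answer: DEADLOCK-FREE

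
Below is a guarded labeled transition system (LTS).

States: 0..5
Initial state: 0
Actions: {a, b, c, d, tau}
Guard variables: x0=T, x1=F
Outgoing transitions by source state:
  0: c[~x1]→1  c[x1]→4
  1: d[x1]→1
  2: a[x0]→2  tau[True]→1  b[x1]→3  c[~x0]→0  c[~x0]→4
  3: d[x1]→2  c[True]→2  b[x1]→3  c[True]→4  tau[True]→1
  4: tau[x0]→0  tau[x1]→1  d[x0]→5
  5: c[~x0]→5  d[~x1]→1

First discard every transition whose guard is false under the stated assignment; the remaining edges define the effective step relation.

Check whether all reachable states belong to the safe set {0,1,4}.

Answer: INVARIANT HOLDS

Analysis:
Safe = {0,1,4}
R = {0,1}
  0: safe
  1: safe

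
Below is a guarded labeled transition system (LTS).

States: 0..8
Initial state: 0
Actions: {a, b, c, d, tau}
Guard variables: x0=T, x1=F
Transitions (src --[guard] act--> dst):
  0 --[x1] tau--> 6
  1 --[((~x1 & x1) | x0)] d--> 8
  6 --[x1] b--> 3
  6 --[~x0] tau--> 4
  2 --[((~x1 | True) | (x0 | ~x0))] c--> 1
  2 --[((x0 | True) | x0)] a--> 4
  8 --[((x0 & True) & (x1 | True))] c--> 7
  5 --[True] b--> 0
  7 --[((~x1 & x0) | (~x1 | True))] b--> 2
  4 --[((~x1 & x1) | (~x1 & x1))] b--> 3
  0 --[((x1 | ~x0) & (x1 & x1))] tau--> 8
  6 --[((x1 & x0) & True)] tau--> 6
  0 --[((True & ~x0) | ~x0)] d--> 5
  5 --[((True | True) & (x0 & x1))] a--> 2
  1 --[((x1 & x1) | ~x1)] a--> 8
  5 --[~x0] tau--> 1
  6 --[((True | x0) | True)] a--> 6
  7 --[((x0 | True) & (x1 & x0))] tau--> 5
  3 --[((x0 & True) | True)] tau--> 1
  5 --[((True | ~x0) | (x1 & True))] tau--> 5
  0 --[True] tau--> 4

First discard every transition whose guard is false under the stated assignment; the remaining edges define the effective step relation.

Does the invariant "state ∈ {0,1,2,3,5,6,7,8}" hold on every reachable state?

Answer: INVARIANT VIOLATED at state 4

Analysis:
Safe = {0,1,2,3,5,6,7,8}
Reach set: {0,4}
  0: ✓
  4: ✗ unsafe
witness against invariant: tau → 4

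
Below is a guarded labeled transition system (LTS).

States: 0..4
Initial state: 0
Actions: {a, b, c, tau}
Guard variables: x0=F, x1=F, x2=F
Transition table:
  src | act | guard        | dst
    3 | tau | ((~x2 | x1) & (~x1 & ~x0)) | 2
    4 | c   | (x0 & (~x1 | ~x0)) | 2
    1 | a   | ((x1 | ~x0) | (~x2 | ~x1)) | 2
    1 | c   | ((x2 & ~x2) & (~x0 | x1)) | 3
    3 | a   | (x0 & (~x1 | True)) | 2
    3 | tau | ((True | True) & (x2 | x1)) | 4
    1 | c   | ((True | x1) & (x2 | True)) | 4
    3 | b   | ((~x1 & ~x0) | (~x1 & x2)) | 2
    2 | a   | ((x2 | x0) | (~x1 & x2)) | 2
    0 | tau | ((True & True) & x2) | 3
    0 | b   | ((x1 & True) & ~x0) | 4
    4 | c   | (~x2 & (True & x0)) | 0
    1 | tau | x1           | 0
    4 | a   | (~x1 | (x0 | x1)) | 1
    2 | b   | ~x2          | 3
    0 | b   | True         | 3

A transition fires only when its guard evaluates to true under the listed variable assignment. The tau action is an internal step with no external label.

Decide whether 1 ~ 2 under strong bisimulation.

Answer: NOT BISIMILAR

Trace:
Bisimulation quotient by refinement:
  round 0: {{0,1,2,3,4}}
  round 1: {{0,2},{1},{3},{4}}
Fixed point at round 2; 4 class(es).
1∈{1}, 2∈{0,2}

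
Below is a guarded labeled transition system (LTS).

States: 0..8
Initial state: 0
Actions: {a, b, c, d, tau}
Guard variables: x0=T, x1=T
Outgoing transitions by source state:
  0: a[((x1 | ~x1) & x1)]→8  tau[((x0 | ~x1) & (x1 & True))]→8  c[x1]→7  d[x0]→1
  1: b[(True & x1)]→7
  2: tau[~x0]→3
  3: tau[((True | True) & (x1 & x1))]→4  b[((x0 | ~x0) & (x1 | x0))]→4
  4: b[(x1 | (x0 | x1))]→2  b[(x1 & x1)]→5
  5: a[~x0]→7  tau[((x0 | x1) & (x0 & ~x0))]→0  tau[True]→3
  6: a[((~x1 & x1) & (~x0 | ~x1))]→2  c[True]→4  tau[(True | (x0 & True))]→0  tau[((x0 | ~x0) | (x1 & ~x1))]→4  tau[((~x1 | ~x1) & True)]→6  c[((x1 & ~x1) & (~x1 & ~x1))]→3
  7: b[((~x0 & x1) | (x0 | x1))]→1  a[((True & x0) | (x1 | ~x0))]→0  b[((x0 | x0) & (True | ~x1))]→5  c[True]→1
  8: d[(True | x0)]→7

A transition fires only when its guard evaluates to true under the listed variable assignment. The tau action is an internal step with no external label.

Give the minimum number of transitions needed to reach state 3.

BFS to 3:
  Layer 0: {0}
  Layer 1: {1,7,8}
  Layer 2: {5}
  Layer 3: {3}
first hit 3 at d=3 via c·b·tau

Answer: 3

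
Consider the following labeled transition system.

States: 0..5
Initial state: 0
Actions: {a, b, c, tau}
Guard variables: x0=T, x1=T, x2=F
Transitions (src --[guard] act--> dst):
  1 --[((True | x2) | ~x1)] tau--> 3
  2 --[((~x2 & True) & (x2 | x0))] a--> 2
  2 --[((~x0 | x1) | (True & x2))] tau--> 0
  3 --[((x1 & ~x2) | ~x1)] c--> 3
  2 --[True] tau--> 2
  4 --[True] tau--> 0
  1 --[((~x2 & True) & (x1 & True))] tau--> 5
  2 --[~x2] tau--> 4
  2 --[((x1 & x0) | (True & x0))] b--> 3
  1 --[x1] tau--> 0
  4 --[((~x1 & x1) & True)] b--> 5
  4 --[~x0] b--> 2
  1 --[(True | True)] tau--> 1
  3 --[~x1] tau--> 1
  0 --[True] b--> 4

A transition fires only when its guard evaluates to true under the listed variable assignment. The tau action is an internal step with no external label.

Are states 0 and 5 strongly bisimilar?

Refine partition for ~:
  π0 = {{0,1,2,3,4,5}}
  π1 = {{0},{1,4},{2},{3},{5}}
  π2 = {{0},{1},{2},{3},{4},{5}}
6 equivalence class(es) (converged in 3)
0∈{0}, 5∈{5}

Answer: NOT BISIMILAR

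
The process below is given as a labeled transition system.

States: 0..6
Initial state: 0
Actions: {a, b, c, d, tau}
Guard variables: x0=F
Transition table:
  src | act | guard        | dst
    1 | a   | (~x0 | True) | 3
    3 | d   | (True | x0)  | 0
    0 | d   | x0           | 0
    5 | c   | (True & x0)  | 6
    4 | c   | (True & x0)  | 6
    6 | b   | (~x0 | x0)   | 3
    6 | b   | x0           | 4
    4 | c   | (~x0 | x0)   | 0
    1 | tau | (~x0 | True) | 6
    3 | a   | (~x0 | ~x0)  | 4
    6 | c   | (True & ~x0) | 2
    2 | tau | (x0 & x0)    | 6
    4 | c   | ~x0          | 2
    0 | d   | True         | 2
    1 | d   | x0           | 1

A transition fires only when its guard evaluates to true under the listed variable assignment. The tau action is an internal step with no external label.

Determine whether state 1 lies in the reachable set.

After dropping false guards: 9 live edges.
L0 = {0}
L1 = {2}  cumulative {0,2}
Reach set: {0,2}

Answer: UNREACHABLE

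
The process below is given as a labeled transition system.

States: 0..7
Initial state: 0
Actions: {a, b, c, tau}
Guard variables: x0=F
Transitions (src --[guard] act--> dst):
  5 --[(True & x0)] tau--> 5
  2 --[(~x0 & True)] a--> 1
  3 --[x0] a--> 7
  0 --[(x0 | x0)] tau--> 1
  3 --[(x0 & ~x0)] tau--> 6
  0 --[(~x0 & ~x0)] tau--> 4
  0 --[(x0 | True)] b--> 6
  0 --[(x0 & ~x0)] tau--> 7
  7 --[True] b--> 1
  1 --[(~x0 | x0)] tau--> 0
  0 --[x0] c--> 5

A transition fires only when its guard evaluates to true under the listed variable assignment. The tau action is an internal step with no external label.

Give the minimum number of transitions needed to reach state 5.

BFS to 5:
  L0 = {0}
  L1 = {4,6}
5 never appears.

Answer: UNREACHABLE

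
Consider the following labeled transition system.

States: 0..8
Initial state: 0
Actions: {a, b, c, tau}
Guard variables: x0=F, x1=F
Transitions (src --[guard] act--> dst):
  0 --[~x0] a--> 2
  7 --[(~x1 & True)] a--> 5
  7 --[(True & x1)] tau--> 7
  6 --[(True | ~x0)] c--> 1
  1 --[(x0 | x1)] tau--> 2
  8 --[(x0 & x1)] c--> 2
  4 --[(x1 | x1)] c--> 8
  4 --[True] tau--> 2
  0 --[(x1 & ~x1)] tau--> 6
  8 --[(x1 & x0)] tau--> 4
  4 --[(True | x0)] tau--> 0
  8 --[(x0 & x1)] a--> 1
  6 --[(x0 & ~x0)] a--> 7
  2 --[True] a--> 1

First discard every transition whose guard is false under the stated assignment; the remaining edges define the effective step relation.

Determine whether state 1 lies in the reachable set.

Guard filter leaves 6 enabled edge(s).
L0 = {0}
L1 = {2}  cumulative {0,2}
L2 = {1}  cumulative {0,1,2}
Reachable = {0,1,2}
Path to 1: a·a

Answer: REACHABLE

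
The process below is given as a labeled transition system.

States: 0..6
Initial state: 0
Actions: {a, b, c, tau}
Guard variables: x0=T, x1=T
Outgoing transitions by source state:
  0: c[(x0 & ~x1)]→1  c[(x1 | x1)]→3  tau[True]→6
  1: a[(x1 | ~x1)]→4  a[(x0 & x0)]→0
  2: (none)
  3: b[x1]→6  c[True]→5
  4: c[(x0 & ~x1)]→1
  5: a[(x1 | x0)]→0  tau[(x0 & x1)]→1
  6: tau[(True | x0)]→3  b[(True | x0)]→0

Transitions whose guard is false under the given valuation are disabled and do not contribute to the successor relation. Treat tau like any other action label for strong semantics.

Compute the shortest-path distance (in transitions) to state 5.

Layered search for 5:
  L0 = {0}
  L1 = {3,6}
  L2 = {5}
5 enters at depth 2; path c·c

Answer: 2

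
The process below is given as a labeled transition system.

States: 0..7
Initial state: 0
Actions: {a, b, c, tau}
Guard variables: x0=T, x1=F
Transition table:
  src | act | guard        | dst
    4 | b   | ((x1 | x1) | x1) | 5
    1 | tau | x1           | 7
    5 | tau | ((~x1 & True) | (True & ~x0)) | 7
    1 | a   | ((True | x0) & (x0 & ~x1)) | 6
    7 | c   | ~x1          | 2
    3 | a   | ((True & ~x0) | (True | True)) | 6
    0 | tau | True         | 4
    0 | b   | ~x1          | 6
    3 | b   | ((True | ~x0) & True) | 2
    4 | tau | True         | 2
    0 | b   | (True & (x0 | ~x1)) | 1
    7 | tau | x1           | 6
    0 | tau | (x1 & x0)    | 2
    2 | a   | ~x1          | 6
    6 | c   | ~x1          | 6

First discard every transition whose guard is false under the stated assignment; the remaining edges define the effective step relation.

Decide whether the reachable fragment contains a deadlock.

Reachable = {0,1,2,4,6}
  0: b→1  b→6  tau→4  [deg 3]
  1: a→6  [deg 1]
  2: a→6  [deg 1]
  4: tau→2  [deg 1]
  6: c→6  [deg 1]

Answer: DEADLOCK-FREE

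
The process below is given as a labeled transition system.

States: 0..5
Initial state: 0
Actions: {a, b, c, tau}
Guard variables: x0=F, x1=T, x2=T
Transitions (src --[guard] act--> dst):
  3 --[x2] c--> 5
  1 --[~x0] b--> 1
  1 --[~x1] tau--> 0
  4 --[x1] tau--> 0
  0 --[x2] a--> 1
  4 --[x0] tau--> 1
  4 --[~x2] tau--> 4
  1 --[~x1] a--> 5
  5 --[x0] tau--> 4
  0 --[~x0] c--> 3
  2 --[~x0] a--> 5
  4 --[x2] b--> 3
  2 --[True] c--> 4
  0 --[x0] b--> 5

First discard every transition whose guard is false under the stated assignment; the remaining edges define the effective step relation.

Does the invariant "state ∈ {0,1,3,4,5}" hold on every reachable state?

Answer: INVARIANT HOLDS

Analysis:
Allowed set {0,1,3,4,5}
R = {0,1,3,5}
  0: ✓
  1: ✓
  3: ✓
  5: ✓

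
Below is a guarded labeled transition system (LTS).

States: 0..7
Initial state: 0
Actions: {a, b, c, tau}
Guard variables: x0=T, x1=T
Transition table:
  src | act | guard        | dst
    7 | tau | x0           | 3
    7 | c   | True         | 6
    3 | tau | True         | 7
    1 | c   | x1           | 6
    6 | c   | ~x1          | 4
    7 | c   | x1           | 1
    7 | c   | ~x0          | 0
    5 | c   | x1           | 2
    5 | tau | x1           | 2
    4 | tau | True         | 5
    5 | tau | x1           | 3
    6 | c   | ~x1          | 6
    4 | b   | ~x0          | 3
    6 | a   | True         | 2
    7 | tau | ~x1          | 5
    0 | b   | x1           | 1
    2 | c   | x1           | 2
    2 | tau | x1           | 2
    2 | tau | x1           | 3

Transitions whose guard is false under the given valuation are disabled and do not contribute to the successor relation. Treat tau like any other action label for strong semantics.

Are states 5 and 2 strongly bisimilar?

Answer: BISIMILAR

Trace:
Refine partition for ~:
  P[0] = {{0,1,2,3,4,5,6,7}}
  P[1] = {{0},{1},{2,5,7},{3,4},{6}}
  P[2] = {{0},{1},{2,5},{3,4},{6},{7}}
  P[3] = {{0},{1},{2,5},{3},{4},{6},{7}}
7 equivalence class(es) (converged in 4)
class of 5: {2,5}; class of 2: {2,5}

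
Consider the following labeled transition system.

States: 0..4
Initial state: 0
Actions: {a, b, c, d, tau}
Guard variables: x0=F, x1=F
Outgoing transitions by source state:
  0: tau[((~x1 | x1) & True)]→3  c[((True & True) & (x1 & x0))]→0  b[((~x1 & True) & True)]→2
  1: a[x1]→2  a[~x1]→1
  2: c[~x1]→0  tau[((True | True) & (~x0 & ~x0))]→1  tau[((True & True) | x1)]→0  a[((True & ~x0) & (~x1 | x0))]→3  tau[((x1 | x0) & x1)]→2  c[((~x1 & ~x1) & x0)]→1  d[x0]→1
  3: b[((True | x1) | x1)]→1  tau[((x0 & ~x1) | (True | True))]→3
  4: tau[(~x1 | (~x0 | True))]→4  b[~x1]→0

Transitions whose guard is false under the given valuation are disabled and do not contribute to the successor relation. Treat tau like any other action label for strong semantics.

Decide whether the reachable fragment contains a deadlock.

Reachable = {0,1,2,3}
  0: b→2  tau→3  [2 out]
  1: a→1  [1 out]
  2: a→3  c→0  tau→0  tau→1  [4 out]
  3: b→1  tau→3  [2 out]

Answer: DEADLOCK-FREE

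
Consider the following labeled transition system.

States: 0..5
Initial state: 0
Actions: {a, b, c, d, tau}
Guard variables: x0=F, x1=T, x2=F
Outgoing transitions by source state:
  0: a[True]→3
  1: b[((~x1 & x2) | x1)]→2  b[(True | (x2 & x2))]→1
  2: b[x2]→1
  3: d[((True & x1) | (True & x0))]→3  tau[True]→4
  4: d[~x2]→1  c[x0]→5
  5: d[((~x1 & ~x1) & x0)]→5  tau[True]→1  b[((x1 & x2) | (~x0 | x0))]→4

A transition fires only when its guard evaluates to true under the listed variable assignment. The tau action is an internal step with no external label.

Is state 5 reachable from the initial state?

After dropping false guards: 8 live edges.
Layer 0: {0}
Layer 1: {3}  cumulative {0,3}
Layer 2: {4}  cumulative {0,3,4}
Layer 3: {1}  cumulative {0,1,3,4}
Layer 4: {2}  cumulative {0,1,2,3,4}
R = {0,1,2,3,4}

Answer: UNREACHABLE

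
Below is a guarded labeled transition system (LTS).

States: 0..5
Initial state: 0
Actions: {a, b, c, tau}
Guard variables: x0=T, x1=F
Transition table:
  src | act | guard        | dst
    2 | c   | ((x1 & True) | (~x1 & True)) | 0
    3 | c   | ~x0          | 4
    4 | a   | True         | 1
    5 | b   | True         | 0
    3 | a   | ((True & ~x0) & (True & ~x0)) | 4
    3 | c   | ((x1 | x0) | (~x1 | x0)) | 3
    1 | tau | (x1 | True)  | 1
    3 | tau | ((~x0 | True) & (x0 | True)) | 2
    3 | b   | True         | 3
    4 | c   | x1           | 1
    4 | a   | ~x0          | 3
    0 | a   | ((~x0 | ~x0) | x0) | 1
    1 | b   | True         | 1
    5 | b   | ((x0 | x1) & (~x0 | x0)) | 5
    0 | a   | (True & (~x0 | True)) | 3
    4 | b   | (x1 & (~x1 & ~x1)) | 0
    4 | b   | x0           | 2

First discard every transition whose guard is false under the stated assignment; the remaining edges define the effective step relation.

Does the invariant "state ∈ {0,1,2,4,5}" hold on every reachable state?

Answer: INVARIANT VIOLATED at state 3

Analysis:
Allowed set {0,1,2,4,5}
R = {0,1,2,3}
  0: ok
  1: ok
  2: ok
  3: ✗ unsafe
witness against invariant: a → 3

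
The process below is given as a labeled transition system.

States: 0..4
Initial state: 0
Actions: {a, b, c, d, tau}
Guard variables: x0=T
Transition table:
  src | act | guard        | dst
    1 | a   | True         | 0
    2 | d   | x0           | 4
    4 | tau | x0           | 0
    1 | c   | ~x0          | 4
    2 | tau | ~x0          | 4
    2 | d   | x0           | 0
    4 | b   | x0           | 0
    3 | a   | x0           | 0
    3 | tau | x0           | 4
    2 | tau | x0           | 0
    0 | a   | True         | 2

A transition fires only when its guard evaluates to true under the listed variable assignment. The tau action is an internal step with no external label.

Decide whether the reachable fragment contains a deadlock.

Answer: DEADLOCK-FREE

Working:
Reachable = {0,2,4}
  0: a→2  [1 exit(s)]
  2: d→0  d→4  tau→0  [3 exit(s)]
  4: b→0  tau→0  [2 exit(s)]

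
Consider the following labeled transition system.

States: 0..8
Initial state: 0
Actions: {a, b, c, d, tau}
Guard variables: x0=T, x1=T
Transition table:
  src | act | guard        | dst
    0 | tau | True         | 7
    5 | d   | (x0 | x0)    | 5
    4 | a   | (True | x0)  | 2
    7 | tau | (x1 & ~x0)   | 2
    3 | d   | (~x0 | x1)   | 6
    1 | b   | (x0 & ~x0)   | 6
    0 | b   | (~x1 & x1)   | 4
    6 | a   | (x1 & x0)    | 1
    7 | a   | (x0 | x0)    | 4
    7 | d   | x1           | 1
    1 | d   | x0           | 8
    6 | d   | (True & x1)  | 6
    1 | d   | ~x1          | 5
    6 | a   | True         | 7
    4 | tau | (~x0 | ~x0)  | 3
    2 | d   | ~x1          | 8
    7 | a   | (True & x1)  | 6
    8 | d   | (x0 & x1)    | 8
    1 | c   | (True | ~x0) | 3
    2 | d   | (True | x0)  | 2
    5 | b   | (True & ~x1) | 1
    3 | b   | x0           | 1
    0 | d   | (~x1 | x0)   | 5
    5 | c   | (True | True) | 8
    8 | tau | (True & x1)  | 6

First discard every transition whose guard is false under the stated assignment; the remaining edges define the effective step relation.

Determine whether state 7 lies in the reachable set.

18 transition(s) survive guard evaluation.
depth 0: {0}
depth 1: {5,7}  total {0,5,7}
depth 2: {1,4,6,8}  total {0,1,4,5,6,7,8}
depth 3: {2,3}  total {0,1,2,3,4,5,6,7,8}
R = {0,1,2,3,4,5,6,7,8}
trace reaching 7: tau

Answer: REACHABLE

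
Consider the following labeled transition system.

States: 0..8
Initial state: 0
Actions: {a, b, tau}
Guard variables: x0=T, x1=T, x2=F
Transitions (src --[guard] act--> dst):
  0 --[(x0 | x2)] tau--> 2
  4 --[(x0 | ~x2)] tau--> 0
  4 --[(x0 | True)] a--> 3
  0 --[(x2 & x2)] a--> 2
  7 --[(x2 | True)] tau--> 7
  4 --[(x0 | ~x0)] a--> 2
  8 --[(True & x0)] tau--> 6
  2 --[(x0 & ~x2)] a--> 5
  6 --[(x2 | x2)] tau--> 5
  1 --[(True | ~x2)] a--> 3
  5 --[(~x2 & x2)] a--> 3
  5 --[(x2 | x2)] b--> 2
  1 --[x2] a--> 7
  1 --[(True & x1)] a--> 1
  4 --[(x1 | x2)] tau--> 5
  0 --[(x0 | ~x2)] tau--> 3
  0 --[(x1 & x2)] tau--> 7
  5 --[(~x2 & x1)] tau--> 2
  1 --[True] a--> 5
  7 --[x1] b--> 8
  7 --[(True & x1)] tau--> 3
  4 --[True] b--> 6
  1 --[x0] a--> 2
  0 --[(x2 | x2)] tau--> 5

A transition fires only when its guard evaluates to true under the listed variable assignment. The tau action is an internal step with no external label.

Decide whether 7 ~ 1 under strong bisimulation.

Answer: NOT BISIMILAR

Analysis:
Bisimulation quotient by refinement:
  round 0: {{0,1,2,3,4,5,6,7,8}}
  round 1: {{0,5,8},{1,2},{3,6},{4},{7}}
  round 2: {{0},{1},{2},{3,6},{4},{5},{7},{8}}
8 equivalence class(es) (converged in 3)
7∈{7}, 1∈{1}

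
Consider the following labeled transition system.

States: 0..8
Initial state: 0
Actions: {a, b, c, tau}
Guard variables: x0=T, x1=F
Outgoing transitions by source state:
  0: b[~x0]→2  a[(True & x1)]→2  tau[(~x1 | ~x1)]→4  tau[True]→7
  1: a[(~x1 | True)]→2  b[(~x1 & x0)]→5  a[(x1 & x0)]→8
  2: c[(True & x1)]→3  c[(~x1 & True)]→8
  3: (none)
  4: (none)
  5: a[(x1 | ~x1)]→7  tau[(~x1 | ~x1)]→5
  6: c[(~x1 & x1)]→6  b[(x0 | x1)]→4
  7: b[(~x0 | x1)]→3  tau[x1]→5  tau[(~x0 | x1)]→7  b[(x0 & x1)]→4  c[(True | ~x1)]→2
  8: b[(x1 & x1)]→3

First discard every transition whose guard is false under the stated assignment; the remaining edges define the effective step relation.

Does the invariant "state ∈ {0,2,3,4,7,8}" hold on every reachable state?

Answer: INVARIANT HOLDS

Analysis:
Inv-set: {0,2,3,4,7,8}
R = {0,2,4,7,8}
  0: ✓
  2: ✓
  4: ✓
  7: ✓
  8: ✓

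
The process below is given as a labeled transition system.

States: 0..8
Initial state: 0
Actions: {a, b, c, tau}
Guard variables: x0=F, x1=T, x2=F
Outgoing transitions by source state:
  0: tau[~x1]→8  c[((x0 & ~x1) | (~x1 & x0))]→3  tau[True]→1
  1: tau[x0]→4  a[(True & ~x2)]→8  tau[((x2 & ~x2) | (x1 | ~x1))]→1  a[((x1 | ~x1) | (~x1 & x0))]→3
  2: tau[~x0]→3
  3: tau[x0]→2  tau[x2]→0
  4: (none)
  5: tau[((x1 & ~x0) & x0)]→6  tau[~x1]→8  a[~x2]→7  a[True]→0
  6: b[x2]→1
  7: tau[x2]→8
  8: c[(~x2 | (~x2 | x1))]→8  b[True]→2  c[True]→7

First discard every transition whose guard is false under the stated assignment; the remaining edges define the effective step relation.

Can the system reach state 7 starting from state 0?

After dropping false guards: 10 live edges.
Layer 0: {0}
Layer 1: {1}  total {0,1}
Layer 2: {3,8}  total {0,1,3,8}
Layer 3: {2,7}  total {0,1,2,3,7,8}
Reachable = {0,1,2,3,7,8}
trace reaching 7: tau·a·c

Answer: REACHABLE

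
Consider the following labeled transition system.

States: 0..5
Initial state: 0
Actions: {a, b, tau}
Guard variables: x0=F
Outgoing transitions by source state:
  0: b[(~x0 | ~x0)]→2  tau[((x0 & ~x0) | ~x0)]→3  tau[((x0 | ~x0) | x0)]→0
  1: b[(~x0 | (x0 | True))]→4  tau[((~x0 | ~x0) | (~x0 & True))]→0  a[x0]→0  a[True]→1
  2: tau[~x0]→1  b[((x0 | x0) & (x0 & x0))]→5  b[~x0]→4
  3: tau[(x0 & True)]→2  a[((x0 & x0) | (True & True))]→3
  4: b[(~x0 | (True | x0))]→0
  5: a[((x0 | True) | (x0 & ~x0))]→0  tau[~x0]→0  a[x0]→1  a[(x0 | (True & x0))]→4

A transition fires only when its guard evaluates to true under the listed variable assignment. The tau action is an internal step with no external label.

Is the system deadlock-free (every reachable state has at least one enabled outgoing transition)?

Reachable = {0,1,2,3,4}
  0: b→2  tau→0  tau→3  [3 exit(s)]
  1: a→1  b→4  tau→0  [3 exit(s)]
  2: b→4  tau→1  [2 exit(s)]
  3: a→3  [1 exit(s)]
  4: b→0  [1 exit(s)]

Answer: DEADLOCK-FREE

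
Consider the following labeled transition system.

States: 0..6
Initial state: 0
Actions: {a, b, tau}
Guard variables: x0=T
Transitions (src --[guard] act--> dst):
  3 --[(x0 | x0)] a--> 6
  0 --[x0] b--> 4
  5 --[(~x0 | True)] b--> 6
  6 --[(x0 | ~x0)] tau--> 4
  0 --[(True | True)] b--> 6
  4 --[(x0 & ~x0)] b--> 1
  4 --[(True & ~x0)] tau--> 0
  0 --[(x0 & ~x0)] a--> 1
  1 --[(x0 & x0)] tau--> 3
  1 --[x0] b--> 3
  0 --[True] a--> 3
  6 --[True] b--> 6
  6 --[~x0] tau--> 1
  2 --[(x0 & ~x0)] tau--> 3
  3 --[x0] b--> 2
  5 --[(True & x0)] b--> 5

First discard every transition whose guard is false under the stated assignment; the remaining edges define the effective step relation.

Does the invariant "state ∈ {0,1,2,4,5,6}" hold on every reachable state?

Answer: INVARIANT VIOLATED at state 3

Working:
Safe = {0,1,2,4,5,6}
Reachable = {0,2,3,4,6}
  0: ok
  2: ok
  3: VIOLATES
  4: ok
  6: ok
reach 3 via a — violates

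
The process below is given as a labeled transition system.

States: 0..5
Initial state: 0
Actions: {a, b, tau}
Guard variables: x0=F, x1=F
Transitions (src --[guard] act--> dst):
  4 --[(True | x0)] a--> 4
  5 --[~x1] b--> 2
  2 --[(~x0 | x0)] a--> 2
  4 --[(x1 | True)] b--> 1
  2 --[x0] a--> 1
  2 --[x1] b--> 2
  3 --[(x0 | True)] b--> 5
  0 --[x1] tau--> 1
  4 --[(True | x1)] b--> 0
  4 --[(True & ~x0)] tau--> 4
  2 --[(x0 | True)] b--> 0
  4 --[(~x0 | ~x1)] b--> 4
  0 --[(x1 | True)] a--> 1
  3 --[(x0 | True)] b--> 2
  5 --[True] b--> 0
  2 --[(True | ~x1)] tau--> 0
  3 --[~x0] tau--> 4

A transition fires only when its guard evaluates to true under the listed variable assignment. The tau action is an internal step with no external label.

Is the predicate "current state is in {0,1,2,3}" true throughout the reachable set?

Answer: INVARIANT HOLDS

Working:
Allowed set {0,1,2,3}
Reach set: {0,1}
  0: ✓
  1: ✓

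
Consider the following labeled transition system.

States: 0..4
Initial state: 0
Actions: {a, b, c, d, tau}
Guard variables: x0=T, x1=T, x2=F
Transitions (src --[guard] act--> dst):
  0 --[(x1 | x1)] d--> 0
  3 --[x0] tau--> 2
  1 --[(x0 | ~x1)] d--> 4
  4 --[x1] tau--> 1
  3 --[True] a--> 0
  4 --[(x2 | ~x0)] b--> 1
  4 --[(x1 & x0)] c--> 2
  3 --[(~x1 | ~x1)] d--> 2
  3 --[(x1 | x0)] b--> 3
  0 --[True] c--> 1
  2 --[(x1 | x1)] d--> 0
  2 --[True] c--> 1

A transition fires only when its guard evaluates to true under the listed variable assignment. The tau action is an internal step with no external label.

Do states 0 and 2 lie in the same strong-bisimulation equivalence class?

Answer: BISIMILAR

Analysis:
Compute ~ classes (split until stable):
  P[0] = {{0,1,2,3,4}}
  P[1] = {{0,2},{1},{3},{4}}
4 equivalence class(es) (converged in 2)
0∈{0,2}, 2∈{0,2}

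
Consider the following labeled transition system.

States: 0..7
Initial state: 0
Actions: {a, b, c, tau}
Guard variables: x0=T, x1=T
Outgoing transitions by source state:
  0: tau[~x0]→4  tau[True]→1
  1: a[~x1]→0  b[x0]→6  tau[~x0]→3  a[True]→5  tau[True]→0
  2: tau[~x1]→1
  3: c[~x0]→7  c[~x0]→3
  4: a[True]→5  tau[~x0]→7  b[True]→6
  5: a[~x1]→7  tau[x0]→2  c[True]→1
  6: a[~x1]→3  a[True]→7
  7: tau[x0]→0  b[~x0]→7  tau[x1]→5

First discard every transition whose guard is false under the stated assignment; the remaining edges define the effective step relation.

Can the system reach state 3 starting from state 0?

After dropping false guards: 11 live edges.
Layer 0: {0}
Layer 1: {1}  total {0,1}
Layer 2: {5,6}  total {0,1,5,6}
Layer 3: {2,7}  total {0,1,2,5,6,7}
Reach set: {0,1,2,5,6,7}

Answer: UNREACHABLE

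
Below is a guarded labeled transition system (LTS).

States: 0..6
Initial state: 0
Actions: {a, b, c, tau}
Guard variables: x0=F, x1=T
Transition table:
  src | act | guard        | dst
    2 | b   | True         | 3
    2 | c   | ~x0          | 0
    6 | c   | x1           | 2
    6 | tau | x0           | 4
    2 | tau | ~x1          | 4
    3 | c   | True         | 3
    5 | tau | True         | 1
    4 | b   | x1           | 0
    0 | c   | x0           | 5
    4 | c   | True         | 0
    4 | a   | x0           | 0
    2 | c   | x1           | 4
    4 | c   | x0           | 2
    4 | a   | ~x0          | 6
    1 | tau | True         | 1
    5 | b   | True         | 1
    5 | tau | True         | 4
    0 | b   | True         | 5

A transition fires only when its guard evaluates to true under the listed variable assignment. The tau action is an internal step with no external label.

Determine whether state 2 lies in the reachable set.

Answer: REACHABLE

Trace:
After dropping false guards: 13 live edges.
Layer 0: {0}
Layer 1: {5}  cumulative {0,5}
Layer 2: {1,4}  cumulative {0,1,4,5}
Layer 3: {6}  cumulative {0,1,4,5,6}
Layer 4: {2}  cumulative {0,1,2,4,5,6}
Layer 5: {3}  cumulative {0,1,2,3,4,5,6}
Reachable = {0,1,2,3,4,5,6}
witness 2: b·tau·a·c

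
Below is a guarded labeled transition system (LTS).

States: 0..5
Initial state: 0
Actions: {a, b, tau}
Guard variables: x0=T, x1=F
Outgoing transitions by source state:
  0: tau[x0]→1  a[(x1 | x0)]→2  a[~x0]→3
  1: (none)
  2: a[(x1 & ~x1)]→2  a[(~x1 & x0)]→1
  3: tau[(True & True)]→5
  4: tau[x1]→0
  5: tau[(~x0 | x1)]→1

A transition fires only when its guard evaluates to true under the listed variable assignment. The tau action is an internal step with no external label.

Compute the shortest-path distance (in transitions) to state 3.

Answer: UNREACHABLE

Working:
BFS to 3:
  depth 0: {0}
  depth 1: {1,2}
3 never appears.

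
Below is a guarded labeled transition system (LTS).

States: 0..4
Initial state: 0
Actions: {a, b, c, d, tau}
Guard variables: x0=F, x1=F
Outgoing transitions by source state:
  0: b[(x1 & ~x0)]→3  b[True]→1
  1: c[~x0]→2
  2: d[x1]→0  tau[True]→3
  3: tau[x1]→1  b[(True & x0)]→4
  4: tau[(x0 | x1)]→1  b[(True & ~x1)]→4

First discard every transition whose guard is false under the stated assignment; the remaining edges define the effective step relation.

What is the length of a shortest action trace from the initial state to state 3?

BFS to 3:
  depth 0: {0}
  depth 1: {1}
  depth 2: {2}
  depth 3: {3}
3 enters at depth 3; path b·c·tau

Answer: 3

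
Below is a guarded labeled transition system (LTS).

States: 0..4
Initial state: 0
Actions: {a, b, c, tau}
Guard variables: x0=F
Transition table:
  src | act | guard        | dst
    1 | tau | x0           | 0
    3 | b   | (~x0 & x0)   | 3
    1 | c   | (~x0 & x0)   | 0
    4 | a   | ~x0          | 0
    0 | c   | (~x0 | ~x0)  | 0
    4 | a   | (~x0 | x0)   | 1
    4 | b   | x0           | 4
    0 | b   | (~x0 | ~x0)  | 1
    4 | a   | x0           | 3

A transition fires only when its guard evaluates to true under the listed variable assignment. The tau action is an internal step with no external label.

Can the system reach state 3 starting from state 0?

Answer: UNREACHABLE

Analysis:
Guard filter leaves 4 enabled edge(s).
depth 0: {0}
depth 1: {1}  now seen {0,1}
Reachable = {0,1}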